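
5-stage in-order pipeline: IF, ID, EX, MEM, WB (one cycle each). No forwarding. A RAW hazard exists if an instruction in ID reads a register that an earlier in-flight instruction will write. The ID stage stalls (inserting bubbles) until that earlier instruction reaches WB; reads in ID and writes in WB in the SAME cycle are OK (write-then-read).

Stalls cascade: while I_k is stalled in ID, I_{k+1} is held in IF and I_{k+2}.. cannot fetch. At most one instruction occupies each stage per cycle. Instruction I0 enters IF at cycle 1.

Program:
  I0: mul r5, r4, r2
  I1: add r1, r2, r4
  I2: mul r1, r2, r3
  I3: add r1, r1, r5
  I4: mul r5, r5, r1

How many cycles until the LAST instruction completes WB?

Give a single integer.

Answer: 13

Derivation:
I0 mul r5 <- r4,r2: IF@1 ID@2 stall=0 (-) EX@3 MEM@4 WB@5
I1 add r1 <- r2,r4: IF@2 ID@3 stall=0 (-) EX@4 MEM@5 WB@6
I2 mul r1 <- r2,r3: IF@3 ID@4 stall=0 (-) EX@5 MEM@6 WB@7
I3 add r1 <- r1,r5: IF@4 ID@5 stall=2 (RAW on I2.r1 (WB@7)) EX@8 MEM@9 WB@10
I4 mul r5 <- r5,r1: IF@5 ID@8 stall=2 (RAW on I3.r1 (WB@10)) EX@11 MEM@12 WB@13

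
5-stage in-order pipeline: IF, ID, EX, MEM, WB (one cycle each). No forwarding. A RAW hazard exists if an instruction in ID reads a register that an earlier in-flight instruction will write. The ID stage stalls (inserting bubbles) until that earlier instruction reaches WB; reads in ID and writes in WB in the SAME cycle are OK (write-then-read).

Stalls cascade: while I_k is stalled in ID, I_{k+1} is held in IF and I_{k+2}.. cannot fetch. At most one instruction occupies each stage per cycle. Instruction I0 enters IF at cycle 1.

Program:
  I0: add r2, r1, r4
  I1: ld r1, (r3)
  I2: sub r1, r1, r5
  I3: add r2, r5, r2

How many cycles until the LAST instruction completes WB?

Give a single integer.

Answer: 10

Derivation:
I0 add r2 <- r1,r4: IF@1 ID@2 stall=0 (-) EX@3 MEM@4 WB@5
I1 ld r1 <- r3: IF@2 ID@3 stall=0 (-) EX@4 MEM@5 WB@6
I2 sub r1 <- r1,r5: IF@3 ID@4 stall=2 (RAW on I1.r1 (WB@6)) EX@7 MEM@8 WB@9
I3 add r2 <- r5,r2: IF@4 ID@7 stall=0 (-) EX@8 MEM@9 WB@10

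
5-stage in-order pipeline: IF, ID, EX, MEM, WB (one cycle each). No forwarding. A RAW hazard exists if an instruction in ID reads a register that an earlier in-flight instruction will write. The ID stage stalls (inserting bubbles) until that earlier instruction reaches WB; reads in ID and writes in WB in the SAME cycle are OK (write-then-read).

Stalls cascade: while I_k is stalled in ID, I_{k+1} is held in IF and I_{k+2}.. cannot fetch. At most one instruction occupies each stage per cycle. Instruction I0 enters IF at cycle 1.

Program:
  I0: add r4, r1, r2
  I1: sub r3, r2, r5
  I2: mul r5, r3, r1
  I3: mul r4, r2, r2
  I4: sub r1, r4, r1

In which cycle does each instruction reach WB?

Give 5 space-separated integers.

I0 add r4 <- r1,r2: IF@1 ID@2 stall=0 (-) EX@3 MEM@4 WB@5
I1 sub r3 <- r2,r5: IF@2 ID@3 stall=0 (-) EX@4 MEM@5 WB@6
I2 mul r5 <- r3,r1: IF@3 ID@4 stall=2 (RAW on I1.r3 (WB@6)) EX@7 MEM@8 WB@9
I3 mul r4 <- r2,r2: IF@4 ID@7 stall=0 (-) EX@8 MEM@9 WB@10
I4 sub r1 <- r4,r1: IF@7 ID@8 stall=2 (RAW on I3.r4 (WB@10)) EX@11 MEM@12 WB@13

Answer: 5 6 9 10 13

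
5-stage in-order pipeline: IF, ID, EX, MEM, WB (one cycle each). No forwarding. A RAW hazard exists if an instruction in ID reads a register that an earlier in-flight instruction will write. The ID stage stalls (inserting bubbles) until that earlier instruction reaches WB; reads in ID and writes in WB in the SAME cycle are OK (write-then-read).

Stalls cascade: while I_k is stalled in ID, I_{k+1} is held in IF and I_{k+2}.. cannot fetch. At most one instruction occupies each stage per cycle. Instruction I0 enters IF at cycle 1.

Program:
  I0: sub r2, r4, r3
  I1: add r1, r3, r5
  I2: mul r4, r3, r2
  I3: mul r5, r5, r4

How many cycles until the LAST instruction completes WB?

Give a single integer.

I0 sub r2 <- r4,r3: IF@1 ID@2 stall=0 (-) EX@3 MEM@4 WB@5
I1 add r1 <- r3,r5: IF@2 ID@3 stall=0 (-) EX@4 MEM@5 WB@6
I2 mul r4 <- r3,r2: IF@3 ID@4 stall=1 (RAW on I0.r2 (WB@5)) EX@6 MEM@7 WB@8
I3 mul r5 <- r5,r4: IF@4 ID@6 stall=2 (RAW on I2.r4 (WB@8)) EX@9 MEM@10 WB@11

Answer: 11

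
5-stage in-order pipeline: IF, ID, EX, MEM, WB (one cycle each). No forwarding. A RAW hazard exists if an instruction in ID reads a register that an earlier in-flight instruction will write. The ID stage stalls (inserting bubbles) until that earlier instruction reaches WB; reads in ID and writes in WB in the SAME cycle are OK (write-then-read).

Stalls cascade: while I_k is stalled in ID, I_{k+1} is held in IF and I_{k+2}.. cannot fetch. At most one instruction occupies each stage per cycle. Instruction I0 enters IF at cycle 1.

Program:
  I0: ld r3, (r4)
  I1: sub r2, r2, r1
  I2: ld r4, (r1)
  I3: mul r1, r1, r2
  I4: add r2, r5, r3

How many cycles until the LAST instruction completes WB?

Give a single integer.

Answer: 10

Derivation:
I0 ld r3 <- r4: IF@1 ID@2 stall=0 (-) EX@3 MEM@4 WB@5
I1 sub r2 <- r2,r1: IF@2 ID@3 stall=0 (-) EX@4 MEM@5 WB@6
I2 ld r4 <- r1: IF@3 ID@4 stall=0 (-) EX@5 MEM@6 WB@7
I3 mul r1 <- r1,r2: IF@4 ID@5 stall=1 (RAW on I1.r2 (WB@6)) EX@7 MEM@8 WB@9
I4 add r2 <- r5,r3: IF@5 ID@7 stall=0 (-) EX@8 MEM@9 WB@10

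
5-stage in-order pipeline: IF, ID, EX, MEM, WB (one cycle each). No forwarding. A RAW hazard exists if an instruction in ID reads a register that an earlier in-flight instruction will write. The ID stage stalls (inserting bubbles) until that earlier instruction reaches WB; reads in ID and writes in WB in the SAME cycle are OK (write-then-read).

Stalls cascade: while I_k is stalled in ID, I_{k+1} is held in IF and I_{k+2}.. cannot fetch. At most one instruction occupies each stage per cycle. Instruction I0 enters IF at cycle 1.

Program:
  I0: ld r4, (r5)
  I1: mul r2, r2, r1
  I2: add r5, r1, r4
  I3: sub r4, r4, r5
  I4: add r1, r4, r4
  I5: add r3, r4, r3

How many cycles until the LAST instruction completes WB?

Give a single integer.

Answer: 15

Derivation:
I0 ld r4 <- r5: IF@1 ID@2 stall=0 (-) EX@3 MEM@4 WB@5
I1 mul r2 <- r2,r1: IF@2 ID@3 stall=0 (-) EX@4 MEM@5 WB@6
I2 add r5 <- r1,r4: IF@3 ID@4 stall=1 (RAW on I0.r4 (WB@5)) EX@6 MEM@7 WB@8
I3 sub r4 <- r4,r5: IF@4 ID@6 stall=2 (RAW on I2.r5 (WB@8)) EX@9 MEM@10 WB@11
I4 add r1 <- r4,r4: IF@6 ID@9 stall=2 (RAW on I3.r4 (WB@11)) EX@12 MEM@13 WB@14
I5 add r3 <- r4,r3: IF@9 ID@12 stall=0 (-) EX@13 MEM@14 WB@15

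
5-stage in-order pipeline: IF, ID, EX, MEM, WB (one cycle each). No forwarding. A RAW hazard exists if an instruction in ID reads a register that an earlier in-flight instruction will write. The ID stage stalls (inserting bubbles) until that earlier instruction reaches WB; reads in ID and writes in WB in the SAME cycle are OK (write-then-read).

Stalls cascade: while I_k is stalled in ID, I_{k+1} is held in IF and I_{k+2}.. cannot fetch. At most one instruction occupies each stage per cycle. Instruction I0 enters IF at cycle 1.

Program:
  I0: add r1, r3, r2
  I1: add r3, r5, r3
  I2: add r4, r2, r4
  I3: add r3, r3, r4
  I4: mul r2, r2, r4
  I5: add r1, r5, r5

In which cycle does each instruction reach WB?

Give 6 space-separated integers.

I0 add r1 <- r3,r2: IF@1 ID@2 stall=0 (-) EX@3 MEM@4 WB@5
I1 add r3 <- r5,r3: IF@2 ID@3 stall=0 (-) EX@4 MEM@5 WB@6
I2 add r4 <- r2,r4: IF@3 ID@4 stall=0 (-) EX@5 MEM@6 WB@7
I3 add r3 <- r3,r4: IF@4 ID@5 stall=2 (RAW on I2.r4 (WB@7)) EX@8 MEM@9 WB@10
I4 mul r2 <- r2,r4: IF@5 ID@8 stall=0 (-) EX@9 MEM@10 WB@11
I5 add r1 <- r5,r5: IF@8 ID@9 stall=0 (-) EX@10 MEM@11 WB@12

Answer: 5 6 7 10 11 12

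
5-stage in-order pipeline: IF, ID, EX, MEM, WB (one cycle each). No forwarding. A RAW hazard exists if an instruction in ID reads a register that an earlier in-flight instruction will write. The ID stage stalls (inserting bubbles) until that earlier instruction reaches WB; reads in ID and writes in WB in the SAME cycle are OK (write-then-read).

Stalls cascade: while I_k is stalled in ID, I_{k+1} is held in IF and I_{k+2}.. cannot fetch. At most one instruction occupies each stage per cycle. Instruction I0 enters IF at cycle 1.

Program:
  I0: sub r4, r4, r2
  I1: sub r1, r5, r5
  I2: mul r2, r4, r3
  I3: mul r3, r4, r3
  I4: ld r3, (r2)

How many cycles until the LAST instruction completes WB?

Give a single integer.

Answer: 11

Derivation:
I0 sub r4 <- r4,r2: IF@1 ID@2 stall=0 (-) EX@3 MEM@4 WB@5
I1 sub r1 <- r5,r5: IF@2 ID@3 stall=0 (-) EX@4 MEM@5 WB@6
I2 mul r2 <- r4,r3: IF@3 ID@4 stall=1 (RAW on I0.r4 (WB@5)) EX@6 MEM@7 WB@8
I3 mul r3 <- r4,r3: IF@4 ID@6 stall=0 (-) EX@7 MEM@8 WB@9
I4 ld r3 <- r2: IF@6 ID@7 stall=1 (RAW on I2.r2 (WB@8)) EX@9 MEM@10 WB@11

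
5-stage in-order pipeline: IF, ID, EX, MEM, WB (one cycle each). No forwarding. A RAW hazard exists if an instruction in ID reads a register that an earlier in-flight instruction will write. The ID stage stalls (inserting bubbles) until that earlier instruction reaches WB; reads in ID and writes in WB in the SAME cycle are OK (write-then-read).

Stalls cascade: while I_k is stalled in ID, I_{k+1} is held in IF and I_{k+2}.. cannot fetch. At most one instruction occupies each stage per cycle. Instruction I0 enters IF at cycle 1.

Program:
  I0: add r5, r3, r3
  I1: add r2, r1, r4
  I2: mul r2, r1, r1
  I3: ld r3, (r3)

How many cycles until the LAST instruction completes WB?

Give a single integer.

Answer: 8

Derivation:
I0 add r5 <- r3,r3: IF@1 ID@2 stall=0 (-) EX@3 MEM@4 WB@5
I1 add r2 <- r1,r4: IF@2 ID@3 stall=0 (-) EX@4 MEM@5 WB@6
I2 mul r2 <- r1,r1: IF@3 ID@4 stall=0 (-) EX@5 MEM@6 WB@7
I3 ld r3 <- r3: IF@4 ID@5 stall=0 (-) EX@6 MEM@7 WB@8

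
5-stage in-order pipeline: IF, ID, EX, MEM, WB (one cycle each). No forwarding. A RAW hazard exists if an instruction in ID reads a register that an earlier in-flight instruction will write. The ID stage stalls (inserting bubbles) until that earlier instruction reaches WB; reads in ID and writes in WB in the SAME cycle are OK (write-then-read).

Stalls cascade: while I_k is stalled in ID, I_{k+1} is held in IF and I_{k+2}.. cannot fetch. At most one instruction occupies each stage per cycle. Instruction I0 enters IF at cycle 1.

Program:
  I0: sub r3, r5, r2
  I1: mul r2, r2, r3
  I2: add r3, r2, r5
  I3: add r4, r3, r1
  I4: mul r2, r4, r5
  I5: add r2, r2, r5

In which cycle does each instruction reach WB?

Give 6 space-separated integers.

Answer: 5 8 11 14 17 20

Derivation:
I0 sub r3 <- r5,r2: IF@1 ID@2 stall=0 (-) EX@3 MEM@4 WB@5
I1 mul r2 <- r2,r3: IF@2 ID@3 stall=2 (RAW on I0.r3 (WB@5)) EX@6 MEM@7 WB@8
I2 add r3 <- r2,r5: IF@3 ID@6 stall=2 (RAW on I1.r2 (WB@8)) EX@9 MEM@10 WB@11
I3 add r4 <- r3,r1: IF@6 ID@9 stall=2 (RAW on I2.r3 (WB@11)) EX@12 MEM@13 WB@14
I4 mul r2 <- r4,r5: IF@9 ID@12 stall=2 (RAW on I3.r4 (WB@14)) EX@15 MEM@16 WB@17
I5 add r2 <- r2,r5: IF@12 ID@15 stall=2 (RAW on I4.r2 (WB@17)) EX@18 MEM@19 WB@20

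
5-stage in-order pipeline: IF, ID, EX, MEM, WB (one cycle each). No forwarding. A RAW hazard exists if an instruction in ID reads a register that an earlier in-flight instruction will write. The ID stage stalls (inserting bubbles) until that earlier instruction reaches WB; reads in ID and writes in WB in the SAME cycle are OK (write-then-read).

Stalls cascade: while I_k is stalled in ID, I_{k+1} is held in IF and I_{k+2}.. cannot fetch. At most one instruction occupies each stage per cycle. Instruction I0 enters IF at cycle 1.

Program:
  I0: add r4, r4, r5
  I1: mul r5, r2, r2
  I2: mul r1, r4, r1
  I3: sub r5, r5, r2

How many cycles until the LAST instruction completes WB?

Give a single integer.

Answer: 9

Derivation:
I0 add r4 <- r4,r5: IF@1 ID@2 stall=0 (-) EX@3 MEM@4 WB@5
I1 mul r5 <- r2,r2: IF@2 ID@3 stall=0 (-) EX@4 MEM@5 WB@6
I2 mul r1 <- r4,r1: IF@3 ID@4 stall=1 (RAW on I0.r4 (WB@5)) EX@6 MEM@7 WB@8
I3 sub r5 <- r5,r2: IF@4 ID@6 stall=0 (-) EX@7 MEM@8 WB@9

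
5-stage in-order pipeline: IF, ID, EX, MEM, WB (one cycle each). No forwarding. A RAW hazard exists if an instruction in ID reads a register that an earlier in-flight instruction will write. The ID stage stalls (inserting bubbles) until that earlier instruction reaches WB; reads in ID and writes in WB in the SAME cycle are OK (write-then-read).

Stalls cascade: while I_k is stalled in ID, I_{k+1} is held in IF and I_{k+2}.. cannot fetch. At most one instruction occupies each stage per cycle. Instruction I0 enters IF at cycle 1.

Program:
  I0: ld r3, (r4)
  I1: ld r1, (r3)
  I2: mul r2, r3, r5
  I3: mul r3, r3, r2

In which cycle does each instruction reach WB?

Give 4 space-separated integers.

I0 ld r3 <- r4: IF@1 ID@2 stall=0 (-) EX@3 MEM@4 WB@5
I1 ld r1 <- r3: IF@2 ID@3 stall=2 (RAW on I0.r3 (WB@5)) EX@6 MEM@7 WB@8
I2 mul r2 <- r3,r5: IF@3 ID@6 stall=0 (-) EX@7 MEM@8 WB@9
I3 mul r3 <- r3,r2: IF@6 ID@7 stall=2 (RAW on I2.r2 (WB@9)) EX@10 MEM@11 WB@12

Answer: 5 8 9 12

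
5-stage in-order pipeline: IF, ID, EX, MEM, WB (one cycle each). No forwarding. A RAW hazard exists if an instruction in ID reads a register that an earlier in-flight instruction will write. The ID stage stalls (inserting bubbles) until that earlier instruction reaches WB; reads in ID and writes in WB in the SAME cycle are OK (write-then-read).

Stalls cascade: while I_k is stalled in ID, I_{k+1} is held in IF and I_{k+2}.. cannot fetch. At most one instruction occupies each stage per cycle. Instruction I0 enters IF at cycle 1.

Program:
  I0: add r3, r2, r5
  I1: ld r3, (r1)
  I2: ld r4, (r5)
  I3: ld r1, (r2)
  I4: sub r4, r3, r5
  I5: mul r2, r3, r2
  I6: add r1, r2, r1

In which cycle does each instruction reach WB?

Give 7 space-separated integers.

I0 add r3 <- r2,r5: IF@1 ID@2 stall=0 (-) EX@3 MEM@4 WB@5
I1 ld r3 <- r1: IF@2 ID@3 stall=0 (-) EX@4 MEM@5 WB@6
I2 ld r4 <- r5: IF@3 ID@4 stall=0 (-) EX@5 MEM@6 WB@7
I3 ld r1 <- r2: IF@4 ID@5 stall=0 (-) EX@6 MEM@7 WB@8
I4 sub r4 <- r3,r5: IF@5 ID@6 stall=0 (-) EX@7 MEM@8 WB@9
I5 mul r2 <- r3,r2: IF@6 ID@7 stall=0 (-) EX@8 MEM@9 WB@10
I6 add r1 <- r2,r1: IF@7 ID@8 stall=2 (RAW on I5.r2 (WB@10)) EX@11 MEM@12 WB@13

Answer: 5 6 7 8 9 10 13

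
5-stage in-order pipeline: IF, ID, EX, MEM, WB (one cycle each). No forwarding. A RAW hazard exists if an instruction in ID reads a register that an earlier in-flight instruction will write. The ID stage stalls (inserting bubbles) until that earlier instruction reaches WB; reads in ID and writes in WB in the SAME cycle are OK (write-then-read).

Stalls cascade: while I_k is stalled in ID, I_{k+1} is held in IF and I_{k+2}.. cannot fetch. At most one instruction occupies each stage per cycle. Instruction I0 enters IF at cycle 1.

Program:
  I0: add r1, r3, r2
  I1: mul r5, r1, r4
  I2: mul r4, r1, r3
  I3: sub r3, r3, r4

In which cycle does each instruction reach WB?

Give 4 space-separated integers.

I0 add r1 <- r3,r2: IF@1 ID@2 stall=0 (-) EX@3 MEM@4 WB@5
I1 mul r5 <- r1,r4: IF@2 ID@3 stall=2 (RAW on I0.r1 (WB@5)) EX@6 MEM@7 WB@8
I2 mul r4 <- r1,r3: IF@3 ID@6 stall=0 (-) EX@7 MEM@8 WB@9
I3 sub r3 <- r3,r4: IF@6 ID@7 stall=2 (RAW on I2.r4 (WB@9)) EX@10 MEM@11 WB@12

Answer: 5 8 9 12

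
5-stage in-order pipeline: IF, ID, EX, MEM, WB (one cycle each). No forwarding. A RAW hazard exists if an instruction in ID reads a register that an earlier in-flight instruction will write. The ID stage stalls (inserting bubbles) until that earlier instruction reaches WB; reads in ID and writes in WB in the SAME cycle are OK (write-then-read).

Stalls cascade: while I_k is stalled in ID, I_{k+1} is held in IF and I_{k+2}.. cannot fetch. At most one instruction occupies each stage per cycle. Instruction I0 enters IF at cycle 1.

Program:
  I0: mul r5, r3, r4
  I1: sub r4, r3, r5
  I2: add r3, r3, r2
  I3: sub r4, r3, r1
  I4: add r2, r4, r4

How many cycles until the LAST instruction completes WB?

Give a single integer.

I0 mul r5 <- r3,r4: IF@1 ID@2 stall=0 (-) EX@3 MEM@4 WB@5
I1 sub r4 <- r3,r5: IF@2 ID@3 stall=2 (RAW on I0.r5 (WB@5)) EX@6 MEM@7 WB@8
I2 add r3 <- r3,r2: IF@3 ID@6 stall=0 (-) EX@7 MEM@8 WB@9
I3 sub r4 <- r3,r1: IF@6 ID@7 stall=2 (RAW on I2.r3 (WB@9)) EX@10 MEM@11 WB@12
I4 add r2 <- r4,r4: IF@7 ID@10 stall=2 (RAW on I3.r4 (WB@12)) EX@13 MEM@14 WB@15

Answer: 15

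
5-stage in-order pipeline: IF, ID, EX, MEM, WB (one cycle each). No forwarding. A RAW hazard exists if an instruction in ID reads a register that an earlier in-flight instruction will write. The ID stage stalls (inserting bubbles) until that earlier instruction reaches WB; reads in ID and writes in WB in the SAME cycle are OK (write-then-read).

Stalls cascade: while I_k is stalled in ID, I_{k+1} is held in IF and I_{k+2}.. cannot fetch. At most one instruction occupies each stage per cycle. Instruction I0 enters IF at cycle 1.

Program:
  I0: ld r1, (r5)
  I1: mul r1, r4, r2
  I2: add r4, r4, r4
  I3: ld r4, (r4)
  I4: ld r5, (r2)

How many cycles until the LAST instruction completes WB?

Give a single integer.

Answer: 11

Derivation:
I0 ld r1 <- r5: IF@1 ID@2 stall=0 (-) EX@3 MEM@4 WB@5
I1 mul r1 <- r4,r2: IF@2 ID@3 stall=0 (-) EX@4 MEM@5 WB@6
I2 add r4 <- r4,r4: IF@3 ID@4 stall=0 (-) EX@5 MEM@6 WB@7
I3 ld r4 <- r4: IF@4 ID@5 stall=2 (RAW on I2.r4 (WB@7)) EX@8 MEM@9 WB@10
I4 ld r5 <- r2: IF@5 ID@8 stall=0 (-) EX@9 MEM@10 WB@11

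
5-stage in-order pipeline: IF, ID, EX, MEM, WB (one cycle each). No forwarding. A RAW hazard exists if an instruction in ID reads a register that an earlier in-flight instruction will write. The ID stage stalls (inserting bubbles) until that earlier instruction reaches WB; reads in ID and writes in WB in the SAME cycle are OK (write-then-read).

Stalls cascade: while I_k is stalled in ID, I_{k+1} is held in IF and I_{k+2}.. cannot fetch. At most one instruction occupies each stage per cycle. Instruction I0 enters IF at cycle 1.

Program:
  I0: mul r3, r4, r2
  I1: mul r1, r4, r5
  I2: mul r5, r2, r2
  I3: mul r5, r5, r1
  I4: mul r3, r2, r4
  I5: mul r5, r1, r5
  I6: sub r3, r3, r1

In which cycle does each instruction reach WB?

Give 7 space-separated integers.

Answer: 5 6 7 10 11 13 14

Derivation:
I0 mul r3 <- r4,r2: IF@1 ID@2 stall=0 (-) EX@3 MEM@4 WB@5
I1 mul r1 <- r4,r5: IF@2 ID@3 stall=0 (-) EX@4 MEM@5 WB@6
I2 mul r5 <- r2,r2: IF@3 ID@4 stall=0 (-) EX@5 MEM@6 WB@7
I3 mul r5 <- r5,r1: IF@4 ID@5 stall=2 (RAW on I2.r5 (WB@7)) EX@8 MEM@9 WB@10
I4 mul r3 <- r2,r4: IF@5 ID@8 stall=0 (-) EX@9 MEM@10 WB@11
I5 mul r5 <- r1,r5: IF@8 ID@9 stall=1 (RAW on I3.r5 (WB@10)) EX@11 MEM@12 WB@13
I6 sub r3 <- r3,r1: IF@9 ID@11 stall=0 (-) EX@12 MEM@13 WB@14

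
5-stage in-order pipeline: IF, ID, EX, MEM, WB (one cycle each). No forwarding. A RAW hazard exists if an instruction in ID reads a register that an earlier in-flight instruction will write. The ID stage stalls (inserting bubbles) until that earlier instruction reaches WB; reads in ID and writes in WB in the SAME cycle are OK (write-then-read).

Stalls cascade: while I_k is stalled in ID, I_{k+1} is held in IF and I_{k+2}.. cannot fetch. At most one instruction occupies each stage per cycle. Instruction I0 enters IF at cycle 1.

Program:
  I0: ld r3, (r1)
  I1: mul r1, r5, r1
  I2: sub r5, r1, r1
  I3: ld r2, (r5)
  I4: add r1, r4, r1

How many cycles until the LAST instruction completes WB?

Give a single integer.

Answer: 13

Derivation:
I0 ld r3 <- r1: IF@1 ID@2 stall=0 (-) EX@3 MEM@4 WB@5
I1 mul r1 <- r5,r1: IF@2 ID@3 stall=0 (-) EX@4 MEM@5 WB@6
I2 sub r5 <- r1,r1: IF@3 ID@4 stall=2 (RAW on I1.r1 (WB@6)) EX@7 MEM@8 WB@9
I3 ld r2 <- r5: IF@4 ID@7 stall=2 (RAW on I2.r5 (WB@9)) EX@10 MEM@11 WB@12
I4 add r1 <- r4,r1: IF@7 ID@10 stall=0 (-) EX@11 MEM@12 WB@13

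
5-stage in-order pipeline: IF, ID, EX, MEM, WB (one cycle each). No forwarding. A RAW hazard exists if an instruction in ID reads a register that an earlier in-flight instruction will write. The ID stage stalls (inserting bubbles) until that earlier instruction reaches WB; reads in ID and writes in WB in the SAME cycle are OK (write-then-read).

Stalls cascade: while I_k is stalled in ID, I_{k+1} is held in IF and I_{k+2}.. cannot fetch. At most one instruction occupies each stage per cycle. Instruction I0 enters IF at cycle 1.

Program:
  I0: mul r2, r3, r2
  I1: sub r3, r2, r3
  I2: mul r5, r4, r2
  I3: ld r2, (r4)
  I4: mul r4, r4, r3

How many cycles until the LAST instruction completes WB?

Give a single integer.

I0 mul r2 <- r3,r2: IF@1 ID@2 stall=0 (-) EX@3 MEM@4 WB@5
I1 sub r3 <- r2,r3: IF@2 ID@3 stall=2 (RAW on I0.r2 (WB@5)) EX@6 MEM@7 WB@8
I2 mul r5 <- r4,r2: IF@3 ID@6 stall=0 (-) EX@7 MEM@8 WB@9
I3 ld r2 <- r4: IF@6 ID@7 stall=0 (-) EX@8 MEM@9 WB@10
I4 mul r4 <- r4,r3: IF@7 ID@8 stall=0 (-) EX@9 MEM@10 WB@11

Answer: 11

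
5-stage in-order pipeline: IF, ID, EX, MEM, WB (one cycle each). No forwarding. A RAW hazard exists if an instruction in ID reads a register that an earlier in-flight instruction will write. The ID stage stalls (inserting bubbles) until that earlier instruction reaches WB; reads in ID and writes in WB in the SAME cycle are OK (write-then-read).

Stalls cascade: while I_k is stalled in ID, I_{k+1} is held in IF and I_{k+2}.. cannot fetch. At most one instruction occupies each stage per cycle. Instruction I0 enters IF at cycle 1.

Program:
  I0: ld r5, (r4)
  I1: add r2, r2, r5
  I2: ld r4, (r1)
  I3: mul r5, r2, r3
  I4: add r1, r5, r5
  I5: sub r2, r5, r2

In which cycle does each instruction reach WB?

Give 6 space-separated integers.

Answer: 5 8 9 11 14 15

Derivation:
I0 ld r5 <- r4: IF@1 ID@2 stall=0 (-) EX@3 MEM@4 WB@5
I1 add r2 <- r2,r5: IF@2 ID@3 stall=2 (RAW on I0.r5 (WB@5)) EX@6 MEM@7 WB@8
I2 ld r4 <- r1: IF@3 ID@6 stall=0 (-) EX@7 MEM@8 WB@9
I3 mul r5 <- r2,r3: IF@6 ID@7 stall=1 (RAW on I1.r2 (WB@8)) EX@9 MEM@10 WB@11
I4 add r1 <- r5,r5: IF@7 ID@9 stall=2 (RAW on I3.r5 (WB@11)) EX@12 MEM@13 WB@14
I5 sub r2 <- r5,r2: IF@9 ID@12 stall=0 (-) EX@13 MEM@14 WB@15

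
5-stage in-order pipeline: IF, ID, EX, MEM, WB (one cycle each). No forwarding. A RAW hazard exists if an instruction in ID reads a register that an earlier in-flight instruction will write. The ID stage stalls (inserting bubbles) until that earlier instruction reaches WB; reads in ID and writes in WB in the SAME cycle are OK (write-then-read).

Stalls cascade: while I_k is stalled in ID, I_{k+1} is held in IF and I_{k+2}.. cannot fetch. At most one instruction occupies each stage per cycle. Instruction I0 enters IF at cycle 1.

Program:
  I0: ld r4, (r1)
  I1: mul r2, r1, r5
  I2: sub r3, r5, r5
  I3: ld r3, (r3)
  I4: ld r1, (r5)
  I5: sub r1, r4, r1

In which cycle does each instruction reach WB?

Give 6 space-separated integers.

I0 ld r4 <- r1: IF@1 ID@2 stall=0 (-) EX@3 MEM@4 WB@5
I1 mul r2 <- r1,r5: IF@2 ID@3 stall=0 (-) EX@4 MEM@5 WB@6
I2 sub r3 <- r5,r5: IF@3 ID@4 stall=0 (-) EX@5 MEM@6 WB@7
I3 ld r3 <- r3: IF@4 ID@5 stall=2 (RAW on I2.r3 (WB@7)) EX@8 MEM@9 WB@10
I4 ld r1 <- r5: IF@5 ID@8 stall=0 (-) EX@9 MEM@10 WB@11
I5 sub r1 <- r4,r1: IF@8 ID@9 stall=2 (RAW on I4.r1 (WB@11)) EX@12 MEM@13 WB@14

Answer: 5 6 7 10 11 14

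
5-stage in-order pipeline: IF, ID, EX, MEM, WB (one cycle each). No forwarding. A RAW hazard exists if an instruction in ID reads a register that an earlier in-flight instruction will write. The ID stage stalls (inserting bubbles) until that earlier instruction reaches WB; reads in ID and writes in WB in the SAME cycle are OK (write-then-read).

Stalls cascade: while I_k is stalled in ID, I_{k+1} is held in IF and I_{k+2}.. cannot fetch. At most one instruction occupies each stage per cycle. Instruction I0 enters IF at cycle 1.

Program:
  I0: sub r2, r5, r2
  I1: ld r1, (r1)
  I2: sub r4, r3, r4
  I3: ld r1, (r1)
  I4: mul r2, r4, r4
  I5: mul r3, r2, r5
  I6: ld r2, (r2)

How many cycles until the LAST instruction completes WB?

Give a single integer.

Answer: 14

Derivation:
I0 sub r2 <- r5,r2: IF@1 ID@2 stall=0 (-) EX@3 MEM@4 WB@5
I1 ld r1 <- r1: IF@2 ID@3 stall=0 (-) EX@4 MEM@5 WB@6
I2 sub r4 <- r3,r4: IF@3 ID@4 stall=0 (-) EX@5 MEM@6 WB@7
I3 ld r1 <- r1: IF@4 ID@5 stall=1 (RAW on I1.r1 (WB@6)) EX@7 MEM@8 WB@9
I4 mul r2 <- r4,r4: IF@5 ID@7 stall=0 (-) EX@8 MEM@9 WB@10
I5 mul r3 <- r2,r5: IF@7 ID@8 stall=2 (RAW on I4.r2 (WB@10)) EX@11 MEM@12 WB@13
I6 ld r2 <- r2: IF@8 ID@11 stall=0 (-) EX@12 MEM@13 WB@14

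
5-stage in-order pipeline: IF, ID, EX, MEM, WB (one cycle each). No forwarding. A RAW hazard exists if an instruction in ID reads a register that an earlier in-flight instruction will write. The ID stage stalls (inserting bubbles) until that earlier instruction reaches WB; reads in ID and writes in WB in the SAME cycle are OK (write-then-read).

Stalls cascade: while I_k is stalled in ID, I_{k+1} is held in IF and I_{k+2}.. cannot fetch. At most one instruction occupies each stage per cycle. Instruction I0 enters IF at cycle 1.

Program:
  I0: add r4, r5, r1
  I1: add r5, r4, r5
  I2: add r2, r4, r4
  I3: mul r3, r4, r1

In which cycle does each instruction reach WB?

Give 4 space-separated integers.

I0 add r4 <- r5,r1: IF@1 ID@2 stall=0 (-) EX@3 MEM@4 WB@5
I1 add r5 <- r4,r5: IF@2 ID@3 stall=2 (RAW on I0.r4 (WB@5)) EX@6 MEM@7 WB@8
I2 add r2 <- r4,r4: IF@3 ID@6 stall=0 (-) EX@7 MEM@8 WB@9
I3 mul r3 <- r4,r1: IF@6 ID@7 stall=0 (-) EX@8 MEM@9 WB@10

Answer: 5 8 9 10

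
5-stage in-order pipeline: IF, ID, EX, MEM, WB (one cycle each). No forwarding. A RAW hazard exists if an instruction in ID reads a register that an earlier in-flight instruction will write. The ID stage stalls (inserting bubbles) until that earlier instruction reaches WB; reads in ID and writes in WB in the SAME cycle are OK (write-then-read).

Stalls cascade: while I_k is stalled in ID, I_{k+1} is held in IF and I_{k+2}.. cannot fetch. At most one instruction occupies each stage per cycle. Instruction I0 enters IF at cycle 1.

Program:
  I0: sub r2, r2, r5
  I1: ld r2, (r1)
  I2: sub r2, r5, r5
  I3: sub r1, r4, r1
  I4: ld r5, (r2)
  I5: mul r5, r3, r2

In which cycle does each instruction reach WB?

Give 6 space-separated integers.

I0 sub r2 <- r2,r5: IF@1 ID@2 stall=0 (-) EX@3 MEM@4 WB@5
I1 ld r2 <- r1: IF@2 ID@3 stall=0 (-) EX@4 MEM@5 WB@6
I2 sub r2 <- r5,r5: IF@3 ID@4 stall=0 (-) EX@5 MEM@6 WB@7
I3 sub r1 <- r4,r1: IF@4 ID@5 stall=0 (-) EX@6 MEM@7 WB@8
I4 ld r5 <- r2: IF@5 ID@6 stall=1 (RAW on I2.r2 (WB@7)) EX@8 MEM@9 WB@10
I5 mul r5 <- r3,r2: IF@6 ID@8 stall=0 (-) EX@9 MEM@10 WB@11

Answer: 5 6 7 8 10 11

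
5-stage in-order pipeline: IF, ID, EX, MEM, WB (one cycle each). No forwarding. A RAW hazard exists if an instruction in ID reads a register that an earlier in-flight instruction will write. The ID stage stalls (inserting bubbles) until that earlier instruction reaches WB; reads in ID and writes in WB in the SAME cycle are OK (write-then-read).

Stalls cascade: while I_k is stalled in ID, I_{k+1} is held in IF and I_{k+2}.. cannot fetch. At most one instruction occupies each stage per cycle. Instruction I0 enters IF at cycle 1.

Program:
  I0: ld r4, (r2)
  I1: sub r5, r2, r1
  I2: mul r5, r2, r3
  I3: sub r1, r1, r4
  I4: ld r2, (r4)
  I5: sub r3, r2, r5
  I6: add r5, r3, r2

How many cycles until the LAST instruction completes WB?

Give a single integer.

Answer: 15

Derivation:
I0 ld r4 <- r2: IF@1 ID@2 stall=0 (-) EX@3 MEM@4 WB@5
I1 sub r5 <- r2,r1: IF@2 ID@3 stall=0 (-) EX@4 MEM@5 WB@6
I2 mul r5 <- r2,r3: IF@3 ID@4 stall=0 (-) EX@5 MEM@6 WB@7
I3 sub r1 <- r1,r4: IF@4 ID@5 stall=0 (-) EX@6 MEM@7 WB@8
I4 ld r2 <- r4: IF@5 ID@6 stall=0 (-) EX@7 MEM@8 WB@9
I5 sub r3 <- r2,r5: IF@6 ID@7 stall=2 (RAW on I4.r2 (WB@9)) EX@10 MEM@11 WB@12
I6 add r5 <- r3,r2: IF@7 ID@10 stall=2 (RAW on I5.r3 (WB@12)) EX@13 MEM@14 WB@15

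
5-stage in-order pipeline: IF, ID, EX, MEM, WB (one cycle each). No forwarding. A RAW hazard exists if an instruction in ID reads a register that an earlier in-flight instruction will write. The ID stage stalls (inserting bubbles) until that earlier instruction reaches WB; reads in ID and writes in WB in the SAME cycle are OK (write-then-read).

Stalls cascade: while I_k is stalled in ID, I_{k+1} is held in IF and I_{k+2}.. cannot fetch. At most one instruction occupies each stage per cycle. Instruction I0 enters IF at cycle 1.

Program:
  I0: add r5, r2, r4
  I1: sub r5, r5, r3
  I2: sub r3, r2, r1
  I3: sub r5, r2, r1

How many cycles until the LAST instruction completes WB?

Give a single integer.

I0 add r5 <- r2,r4: IF@1 ID@2 stall=0 (-) EX@3 MEM@4 WB@5
I1 sub r5 <- r5,r3: IF@2 ID@3 stall=2 (RAW on I0.r5 (WB@5)) EX@6 MEM@7 WB@8
I2 sub r3 <- r2,r1: IF@3 ID@6 stall=0 (-) EX@7 MEM@8 WB@9
I3 sub r5 <- r2,r1: IF@6 ID@7 stall=0 (-) EX@8 MEM@9 WB@10

Answer: 10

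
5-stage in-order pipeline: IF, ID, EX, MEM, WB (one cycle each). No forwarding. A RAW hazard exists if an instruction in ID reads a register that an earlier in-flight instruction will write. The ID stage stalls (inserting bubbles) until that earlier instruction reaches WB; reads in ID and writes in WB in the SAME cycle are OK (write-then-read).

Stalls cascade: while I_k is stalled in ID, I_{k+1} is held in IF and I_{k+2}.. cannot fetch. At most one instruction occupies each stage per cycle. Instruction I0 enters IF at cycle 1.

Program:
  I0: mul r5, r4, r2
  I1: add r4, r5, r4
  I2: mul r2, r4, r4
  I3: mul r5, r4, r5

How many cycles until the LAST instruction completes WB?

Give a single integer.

I0 mul r5 <- r4,r2: IF@1 ID@2 stall=0 (-) EX@3 MEM@4 WB@5
I1 add r4 <- r5,r4: IF@2 ID@3 stall=2 (RAW on I0.r5 (WB@5)) EX@6 MEM@7 WB@8
I2 mul r2 <- r4,r4: IF@3 ID@6 stall=2 (RAW on I1.r4 (WB@8)) EX@9 MEM@10 WB@11
I3 mul r5 <- r4,r5: IF@6 ID@9 stall=0 (-) EX@10 MEM@11 WB@12

Answer: 12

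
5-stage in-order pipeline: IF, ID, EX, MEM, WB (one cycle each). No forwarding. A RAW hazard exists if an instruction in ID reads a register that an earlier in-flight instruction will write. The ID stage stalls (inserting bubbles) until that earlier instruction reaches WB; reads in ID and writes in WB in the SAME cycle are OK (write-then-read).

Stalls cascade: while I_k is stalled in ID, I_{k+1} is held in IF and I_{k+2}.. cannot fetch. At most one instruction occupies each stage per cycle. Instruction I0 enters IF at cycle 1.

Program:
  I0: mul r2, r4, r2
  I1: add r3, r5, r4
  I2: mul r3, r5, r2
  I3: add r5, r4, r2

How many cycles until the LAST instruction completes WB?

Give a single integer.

Answer: 9

Derivation:
I0 mul r2 <- r4,r2: IF@1 ID@2 stall=0 (-) EX@3 MEM@4 WB@5
I1 add r3 <- r5,r4: IF@2 ID@3 stall=0 (-) EX@4 MEM@5 WB@6
I2 mul r3 <- r5,r2: IF@3 ID@4 stall=1 (RAW on I0.r2 (WB@5)) EX@6 MEM@7 WB@8
I3 add r5 <- r4,r2: IF@4 ID@6 stall=0 (-) EX@7 MEM@8 WB@9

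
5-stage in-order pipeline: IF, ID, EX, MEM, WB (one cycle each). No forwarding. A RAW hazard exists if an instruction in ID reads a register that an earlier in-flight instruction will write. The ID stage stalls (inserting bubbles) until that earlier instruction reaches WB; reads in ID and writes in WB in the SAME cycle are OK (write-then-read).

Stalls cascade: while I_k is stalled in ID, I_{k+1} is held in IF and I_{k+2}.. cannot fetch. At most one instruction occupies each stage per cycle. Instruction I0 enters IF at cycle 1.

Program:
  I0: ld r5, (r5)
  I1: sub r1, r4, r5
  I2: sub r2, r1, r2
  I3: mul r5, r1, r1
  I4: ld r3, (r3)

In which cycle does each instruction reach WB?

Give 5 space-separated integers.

I0 ld r5 <- r5: IF@1 ID@2 stall=0 (-) EX@3 MEM@4 WB@5
I1 sub r1 <- r4,r5: IF@2 ID@3 stall=2 (RAW on I0.r5 (WB@5)) EX@6 MEM@7 WB@8
I2 sub r2 <- r1,r2: IF@3 ID@6 stall=2 (RAW on I1.r1 (WB@8)) EX@9 MEM@10 WB@11
I3 mul r5 <- r1,r1: IF@6 ID@9 stall=0 (-) EX@10 MEM@11 WB@12
I4 ld r3 <- r3: IF@9 ID@10 stall=0 (-) EX@11 MEM@12 WB@13

Answer: 5 8 11 12 13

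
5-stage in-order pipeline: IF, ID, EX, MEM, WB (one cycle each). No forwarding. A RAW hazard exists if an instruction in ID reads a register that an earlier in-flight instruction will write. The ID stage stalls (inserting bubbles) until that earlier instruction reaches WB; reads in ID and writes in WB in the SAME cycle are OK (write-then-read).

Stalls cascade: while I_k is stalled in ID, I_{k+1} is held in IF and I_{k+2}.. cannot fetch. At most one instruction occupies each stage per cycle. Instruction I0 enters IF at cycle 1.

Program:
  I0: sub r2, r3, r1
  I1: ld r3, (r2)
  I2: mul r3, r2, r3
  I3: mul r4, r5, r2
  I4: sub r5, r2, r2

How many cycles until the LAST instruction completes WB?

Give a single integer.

I0 sub r2 <- r3,r1: IF@1 ID@2 stall=0 (-) EX@3 MEM@4 WB@5
I1 ld r3 <- r2: IF@2 ID@3 stall=2 (RAW on I0.r2 (WB@5)) EX@6 MEM@7 WB@8
I2 mul r3 <- r2,r3: IF@3 ID@6 stall=2 (RAW on I1.r3 (WB@8)) EX@9 MEM@10 WB@11
I3 mul r4 <- r5,r2: IF@6 ID@9 stall=0 (-) EX@10 MEM@11 WB@12
I4 sub r5 <- r2,r2: IF@9 ID@10 stall=0 (-) EX@11 MEM@12 WB@13

Answer: 13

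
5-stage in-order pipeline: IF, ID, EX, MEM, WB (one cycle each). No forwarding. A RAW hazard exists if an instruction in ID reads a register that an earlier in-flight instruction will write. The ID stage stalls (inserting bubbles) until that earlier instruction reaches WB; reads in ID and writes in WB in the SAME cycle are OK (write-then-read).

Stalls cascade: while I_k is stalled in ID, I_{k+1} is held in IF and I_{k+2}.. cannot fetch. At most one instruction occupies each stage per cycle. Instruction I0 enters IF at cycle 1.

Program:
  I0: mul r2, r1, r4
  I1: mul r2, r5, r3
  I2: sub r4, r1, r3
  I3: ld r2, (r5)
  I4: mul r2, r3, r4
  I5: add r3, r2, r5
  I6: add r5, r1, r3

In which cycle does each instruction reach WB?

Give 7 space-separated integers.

Answer: 5 6 7 8 10 13 16

Derivation:
I0 mul r2 <- r1,r4: IF@1 ID@2 stall=0 (-) EX@3 MEM@4 WB@5
I1 mul r2 <- r5,r3: IF@2 ID@3 stall=0 (-) EX@4 MEM@5 WB@6
I2 sub r4 <- r1,r3: IF@3 ID@4 stall=0 (-) EX@5 MEM@6 WB@7
I3 ld r2 <- r5: IF@4 ID@5 stall=0 (-) EX@6 MEM@7 WB@8
I4 mul r2 <- r3,r4: IF@5 ID@6 stall=1 (RAW on I2.r4 (WB@7)) EX@8 MEM@9 WB@10
I5 add r3 <- r2,r5: IF@6 ID@8 stall=2 (RAW on I4.r2 (WB@10)) EX@11 MEM@12 WB@13
I6 add r5 <- r1,r3: IF@8 ID@11 stall=2 (RAW on I5.r3 (WB@13)) EX@14 MEM@15 WB@16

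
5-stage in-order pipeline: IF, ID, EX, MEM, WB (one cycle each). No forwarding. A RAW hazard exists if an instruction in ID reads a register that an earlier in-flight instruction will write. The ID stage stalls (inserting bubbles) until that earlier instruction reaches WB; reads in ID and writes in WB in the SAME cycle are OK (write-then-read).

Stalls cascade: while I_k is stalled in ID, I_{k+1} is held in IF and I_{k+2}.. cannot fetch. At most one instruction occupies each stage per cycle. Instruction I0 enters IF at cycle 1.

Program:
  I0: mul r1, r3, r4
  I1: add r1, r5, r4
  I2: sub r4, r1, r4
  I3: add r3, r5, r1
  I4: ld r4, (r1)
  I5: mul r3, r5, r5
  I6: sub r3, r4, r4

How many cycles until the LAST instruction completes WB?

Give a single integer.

I0 mul r1 <- r3,r4: IF@1 ID@2 stall=0 (-) EX@3 MEM@4 WB@5
I1 add r1 <- r5,r4: IF@2 ID@3 stall=0 (-) EX@4 MEM@5 WB@6
I2 sub r4 <- r1,r4: IF@3 ID@4 stall=2 (RAW on I1.r1 (WB@6)) EX@7 MEM@8 WB@9
I3 add r3 <- r5,r1: IF@4 ID@7 stall=0 (-) EX@8 MEM@9 WB@10
I4 ld r4 <- r1: IF@7 ID@8 stall=0 (-) EX@9 MEM@10 WB@11
I5 mul r3 <- r5,r5: IF@8 ID@9 stall=0 (-) EX@10 MEM@11 WB@12
I6 sub r3 <- r4,r4: IF@9 ID@10 stall=1 (RAW on I4.r4 (WB@11)) EX@12 MEM@13 WB@14

Answer: 14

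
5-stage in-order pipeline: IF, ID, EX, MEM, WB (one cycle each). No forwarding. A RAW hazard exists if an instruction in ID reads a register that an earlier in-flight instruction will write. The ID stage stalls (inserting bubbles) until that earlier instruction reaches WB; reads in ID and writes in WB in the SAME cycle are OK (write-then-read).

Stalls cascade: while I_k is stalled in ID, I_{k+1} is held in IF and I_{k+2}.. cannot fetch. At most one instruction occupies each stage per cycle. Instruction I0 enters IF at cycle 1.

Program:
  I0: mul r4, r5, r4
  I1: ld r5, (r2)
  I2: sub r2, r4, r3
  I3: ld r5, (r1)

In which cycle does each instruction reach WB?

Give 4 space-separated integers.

Answer: 5 6 8 9

Derivation:
I0 mul r4 <- r5,r4: IF@1 ID@2 stall=0 (-) EX@3 MEM@4 WB@5
I1 ld r5 <- r2: IF@2 ID@3 stall=0 (-) EX@4 MEM@5 WB@6
I2 sub r2 <- r4,r3: IF@3 ID@4 stall=1 (RAW on I0.r4 (WB@5)) EX@6 MEM@7 WB@8
I3 ld r5 <- r1: IF@4 ID@6 stall=0 (-) EX@7 MEM@8 WB@9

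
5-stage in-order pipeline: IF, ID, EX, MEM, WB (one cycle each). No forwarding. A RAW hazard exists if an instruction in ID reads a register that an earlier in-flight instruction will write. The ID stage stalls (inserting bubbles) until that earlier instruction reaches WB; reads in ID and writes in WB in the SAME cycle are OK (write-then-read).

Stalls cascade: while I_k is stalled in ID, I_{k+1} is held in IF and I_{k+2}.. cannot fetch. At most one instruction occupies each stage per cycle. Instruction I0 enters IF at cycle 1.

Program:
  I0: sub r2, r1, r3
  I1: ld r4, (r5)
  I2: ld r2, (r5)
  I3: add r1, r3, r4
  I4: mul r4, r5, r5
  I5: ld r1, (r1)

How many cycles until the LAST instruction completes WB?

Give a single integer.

Answer: 12

Derivation:
I0 sub r2 <- r1,r3: IF@1 ID@2 stall=0 (-) EX@3 MEM@4 WB@5
I1 ld r4 <- r5: IF@2 ID@3 stall=0 (-) EX@4 MEM@5 WB@6
I2 ld r2 <- r5: IF@3 ID@4 stall=0 (-) EX@5 MEM@6 WB@7
I3 add r1 <- r3,r4: IF@4 ID@5 stall=1 (RAW on I1.r4 (WB@6)) EX@7 MEM@8 WB@9
I4 mul r4 <- r5,r5: IF@5 ID@7 stall=0 (-) EX@8 MEM@9 WB@10
I5 ld r1 <- r1: IF@7 ID@8 stall=1 (RAW on I3.r1 (WB@9)) EX@10 MEM@11 WB@12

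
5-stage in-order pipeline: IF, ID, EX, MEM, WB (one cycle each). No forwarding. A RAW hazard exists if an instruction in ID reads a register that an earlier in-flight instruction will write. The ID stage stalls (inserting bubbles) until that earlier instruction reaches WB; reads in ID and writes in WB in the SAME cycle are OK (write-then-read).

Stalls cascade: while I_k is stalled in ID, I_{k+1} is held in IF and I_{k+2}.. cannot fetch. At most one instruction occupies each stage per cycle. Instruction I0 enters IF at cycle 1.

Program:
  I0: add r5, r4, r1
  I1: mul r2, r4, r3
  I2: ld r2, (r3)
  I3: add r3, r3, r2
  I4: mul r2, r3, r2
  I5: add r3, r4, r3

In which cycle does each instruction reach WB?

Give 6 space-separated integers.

I0 add r5 <- r4,r1: IF@1 ID@2 stall=0 (-) EX@3 MEM@4 WB@5
I1 mul r2 <- r4,r3: IF@2 ID@3 stall=0 (-) EX@4 MEM@5 WB@6
I2 ld r2 <- r3: IF@3 ID@4 stall=0 (-) EX@5 MEM@6 WB@7
I3 add r3 <- r3,r2: IF@4 ID@5 stall=2 (RAW on I2.r2 (WB@7)) EX@8 MEM@9 WB@10
I4 mul r2 <- r3,r2: IF@5 ID@8 stall=2 (RAW on I3.r3 (WB@10)) EX@11 MEM@12 WB@13
I5 add r3 <- r4,r3: IF@8 ID@11 stall=0 (-) EX@12 MEM@13 WB@14

Answer: 5 6 7 10 13 14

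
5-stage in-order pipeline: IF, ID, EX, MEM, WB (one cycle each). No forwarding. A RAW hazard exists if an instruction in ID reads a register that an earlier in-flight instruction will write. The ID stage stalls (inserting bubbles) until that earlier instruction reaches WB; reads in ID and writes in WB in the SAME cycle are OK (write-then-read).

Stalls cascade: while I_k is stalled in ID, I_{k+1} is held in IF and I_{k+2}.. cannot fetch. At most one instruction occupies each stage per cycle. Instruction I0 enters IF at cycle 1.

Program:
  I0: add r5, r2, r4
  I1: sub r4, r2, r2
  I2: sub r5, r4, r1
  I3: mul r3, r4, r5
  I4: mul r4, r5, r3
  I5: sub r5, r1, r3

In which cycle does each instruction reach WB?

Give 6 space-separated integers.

Answer: 5 6 9 12 15 16

Derivation:
I0 add r5 <- r2,r4: IF@1 ID@2 stall=0 (-) EX@3 MEM@4 WB@5
I1 sub r4 <- r2,r2: IF@2 ID@3 stall=0 (-) EX@4 MEM@5 WB@6
I2 sub r5 <- r4,r1: IF@3 ID@4 stall=2 (RAW on I1.r4 (WB@6)) EX@7 MEM@8 WB@9
I3 mul r3 <- r4,r5: IF@4 ID@7 stall=2 (RAW on I2.r5 (WB@9)) EX@10 MEM@11 WB@12
I4 mul r4 <- r5,r3: IF@7 ID@10 stall=2 (RAW on I3.r3 (WB@12)) EX@13 MEM@14 WB@15
I5 sub r5 <- r1,r3: IF@10 ID@13 stall=0 (-) EX@14 MEM@15 WB@16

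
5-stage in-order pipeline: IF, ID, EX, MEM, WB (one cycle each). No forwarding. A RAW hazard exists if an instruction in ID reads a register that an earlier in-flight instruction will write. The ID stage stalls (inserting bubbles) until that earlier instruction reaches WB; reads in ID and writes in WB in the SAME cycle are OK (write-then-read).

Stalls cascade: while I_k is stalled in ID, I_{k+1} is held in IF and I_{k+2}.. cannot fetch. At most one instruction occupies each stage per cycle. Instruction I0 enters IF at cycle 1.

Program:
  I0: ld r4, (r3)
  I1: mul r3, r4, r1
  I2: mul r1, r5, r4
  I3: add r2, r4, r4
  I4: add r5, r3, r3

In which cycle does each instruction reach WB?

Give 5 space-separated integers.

Answer: 5 8 9 10 11

Derivation:
I0 ld r4 <- r3: IF@1 ID@2 stall=0 (-) EX@3 MEM@4 WB@5
I1 mul r3 <- r4,r1: IF@2 ID@3 stall=2 (RAW on I0.r4 (WB@5)) EX@6 MEM@7 WB@8
I2 mul r1 <- r5,r4: IF@3 ID@6 stall=0 (-) EX@7 MEM@8 WB@9
I3 add r2 <- r4,r4: IF@6 ID@7 stall=0 (-) EX@8 MEM@9 WB@10
I4 add r5 <- r3,r3: IF@7 ID@8 stall=0 (-) EX@9 MEM@10 WB@11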